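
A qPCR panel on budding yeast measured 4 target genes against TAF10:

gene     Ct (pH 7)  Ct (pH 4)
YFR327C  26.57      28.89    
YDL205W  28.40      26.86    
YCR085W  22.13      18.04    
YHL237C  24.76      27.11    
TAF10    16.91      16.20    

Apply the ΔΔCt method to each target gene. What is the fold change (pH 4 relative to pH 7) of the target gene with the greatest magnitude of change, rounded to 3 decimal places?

YFR327C: ΔΔCt = (28.89−16.20) − (26.57−16.91) = 12.69 − 9.66 = 3.03; fold change = 2^-3.03 = 0.122
YDL205W: ΔΔCt = (26.86−16.20) − (28.40−16.91) = 10.66 − 11.49 = -0.83; fold change = 2^0.83 = 1.778
YCR085W: ΔΔCt = (18.04−16.20) − (22.13−16.91) = 1.84 − 5.22 = -3.38; fold change = 2^3.38 = 10.411
YHL237C: ΔΔCt = (27.11−16.20) − (24.76−16.91) = 10.91 − 7.85 = 3.06; fold change = 2^-3.06 = 0.120
YCR085W has the largest |ΔΔCt| = 3.38.

10.411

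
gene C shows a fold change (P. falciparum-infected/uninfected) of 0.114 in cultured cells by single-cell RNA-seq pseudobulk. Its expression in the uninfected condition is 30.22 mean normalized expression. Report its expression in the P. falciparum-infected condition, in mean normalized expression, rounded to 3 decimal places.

P. falciparum-infected expression = 30.22 × 0.114 = 3.445

3.445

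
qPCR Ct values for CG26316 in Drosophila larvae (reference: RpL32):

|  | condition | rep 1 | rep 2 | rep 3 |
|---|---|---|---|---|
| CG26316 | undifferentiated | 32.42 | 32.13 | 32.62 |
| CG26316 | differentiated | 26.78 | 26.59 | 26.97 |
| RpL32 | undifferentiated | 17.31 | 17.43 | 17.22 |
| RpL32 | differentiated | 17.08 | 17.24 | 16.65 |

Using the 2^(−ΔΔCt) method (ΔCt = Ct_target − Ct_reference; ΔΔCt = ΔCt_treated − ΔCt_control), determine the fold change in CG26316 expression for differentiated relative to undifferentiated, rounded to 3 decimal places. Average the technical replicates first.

Mean Ct: CG26316 undifferentiated 32.390; CG26316 differentiated 26.780; RpL32 undifferentiated 17.320; RpL32 differentiated 16.990
ΔCt(undifferentiated) = 32.390 − 17.320 = 15.070
ΔCt(differentiated) = 26.780 − 16.990 = 9.790
ΔΔCt = 9.790 − 15.070 = -5.280
Fold change = 2^(−(-5.280)) = 2^5.280 = 38.8542

38.854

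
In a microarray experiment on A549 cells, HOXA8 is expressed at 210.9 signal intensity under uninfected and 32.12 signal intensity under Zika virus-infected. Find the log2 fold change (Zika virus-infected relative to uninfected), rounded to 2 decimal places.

-2.72

Fold change = 32.12 / 210.9 = 0.1523
log2(0.1523) = -2.715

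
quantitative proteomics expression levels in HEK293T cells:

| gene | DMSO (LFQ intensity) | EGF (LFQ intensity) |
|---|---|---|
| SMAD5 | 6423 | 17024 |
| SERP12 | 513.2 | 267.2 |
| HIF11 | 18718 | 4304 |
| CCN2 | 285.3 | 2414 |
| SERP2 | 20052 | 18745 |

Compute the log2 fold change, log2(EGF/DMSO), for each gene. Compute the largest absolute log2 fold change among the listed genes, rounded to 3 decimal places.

3.081

log2(17024/6423) = 1.406  (SMAD5)
log2(267.2/513.2) = -0.942  (SERP12)
log2(4304/18718) = -2.121  (HIF11)
log2(2414/285.3) = 3.081  (CCN2)
log2(18745/20052) = -0.097  (SERP2)
The largest magnitude belongs to CCN2.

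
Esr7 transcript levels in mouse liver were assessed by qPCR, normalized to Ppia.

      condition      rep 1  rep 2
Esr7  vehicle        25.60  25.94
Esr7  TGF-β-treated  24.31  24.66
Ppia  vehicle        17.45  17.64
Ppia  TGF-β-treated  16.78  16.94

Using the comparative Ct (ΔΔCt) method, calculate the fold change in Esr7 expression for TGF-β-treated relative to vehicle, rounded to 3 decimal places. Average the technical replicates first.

Mean Ct: Esr7 vehicle 25.770; Esr7 TGF-β-treated 24.485; Ppia vehicle 17.545; Ppia TGF-β-treated 16.860
ΔCt(vehicle) = 25.770 − 17.545 = 8.225
ΔCt(TGF-β-treated) = 24.485 − 16.860 = 7.625
ΔΔCt = 7.625 − 8.225 = -0.600
Fold change = 2^(−(-0.600)) = 2^0.600 = 1.5157

1.516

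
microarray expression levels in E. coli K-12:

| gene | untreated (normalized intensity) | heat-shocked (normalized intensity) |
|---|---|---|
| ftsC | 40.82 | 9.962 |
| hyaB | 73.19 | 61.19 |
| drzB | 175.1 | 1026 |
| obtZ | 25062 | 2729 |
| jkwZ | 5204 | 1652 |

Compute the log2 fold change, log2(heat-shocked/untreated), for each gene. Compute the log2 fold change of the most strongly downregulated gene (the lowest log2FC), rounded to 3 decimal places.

-3.199

log2(9.962/40.82) = -2.035  (ftsC)
log2(61.19/73.19) = -0.258  (hyaB)
log2(1026/175.1) = 2.551  (drzB)
log2(2729/25062) = -3.199  (obtZ)
log2(1652/5204) = -1.655  (jkwZ)
obtZ is most strongly downregulated.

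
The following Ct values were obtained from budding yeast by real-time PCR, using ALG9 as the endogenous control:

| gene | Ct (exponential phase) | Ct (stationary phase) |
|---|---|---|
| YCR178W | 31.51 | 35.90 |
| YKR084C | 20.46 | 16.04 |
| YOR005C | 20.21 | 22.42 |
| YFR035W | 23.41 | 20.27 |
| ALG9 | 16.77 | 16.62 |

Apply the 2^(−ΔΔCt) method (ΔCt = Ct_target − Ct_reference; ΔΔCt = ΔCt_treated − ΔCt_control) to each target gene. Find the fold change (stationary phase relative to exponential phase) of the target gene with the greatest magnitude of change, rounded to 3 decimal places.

0.043

YCR178W: ΔΔCt = (35.90−16.62) − (31.51−16.77) = 19.28 − 14.74 = 4.54; fold change = 2^-4.54 = 0.043
YKR084C: ΔΔCt = (16.04−16.62) − (20.46−16.77) = -0.58 − 3.69 = -4.27; fold change = 2^4.27 = 19.293
YOR005C: ΔΔCt = (22.42−16.62) − (20.21−16.77) = 5.80 − 3.44 = 2.36; fold change = 2^-2.36 = 0.195
YFR035W: ΔΔCt = (20.27−16.62) − (23.41−16.77) = 3.65 − 6.64 = -2.99; fold change = 2^2.99 = 7.945
YCR178W has the largest |ΔΔCt| = 4.54.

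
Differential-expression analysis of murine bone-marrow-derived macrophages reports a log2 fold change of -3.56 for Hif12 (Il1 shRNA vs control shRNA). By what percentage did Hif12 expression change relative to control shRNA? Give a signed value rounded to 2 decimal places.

Fold change = 2^(-3.56) = 0.0848
Percent change = (FC − 1) × 100% = (0.0848 − 1) × 100 = -91.52%

-91.52%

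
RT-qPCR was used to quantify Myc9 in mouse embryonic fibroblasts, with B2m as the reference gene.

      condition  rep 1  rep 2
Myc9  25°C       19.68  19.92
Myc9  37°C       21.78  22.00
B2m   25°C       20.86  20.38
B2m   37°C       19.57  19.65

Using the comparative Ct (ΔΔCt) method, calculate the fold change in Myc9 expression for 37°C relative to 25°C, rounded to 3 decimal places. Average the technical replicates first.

0.117

Mean Ct: Myc9 25°C 19.800; Myc9 37°C 21.890; B2m 25°C 20.620; B2m 37°C 19.610
ΔCt(25°C) = 19.800 − 20.620 = -0.820
ΔCt(37°C) = 21.890 − 19.610 = 2.280
ΔΔCt = 2.280 − (-0.820) = 3.100
Fold change = 2^(−3.100) = 0.1166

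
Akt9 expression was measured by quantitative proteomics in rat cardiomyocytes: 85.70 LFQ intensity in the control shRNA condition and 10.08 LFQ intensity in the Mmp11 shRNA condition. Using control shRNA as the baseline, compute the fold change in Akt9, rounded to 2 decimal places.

0.12

Fold change = 10.08 / 85.70 = 0.118
Akt9 is downregulated.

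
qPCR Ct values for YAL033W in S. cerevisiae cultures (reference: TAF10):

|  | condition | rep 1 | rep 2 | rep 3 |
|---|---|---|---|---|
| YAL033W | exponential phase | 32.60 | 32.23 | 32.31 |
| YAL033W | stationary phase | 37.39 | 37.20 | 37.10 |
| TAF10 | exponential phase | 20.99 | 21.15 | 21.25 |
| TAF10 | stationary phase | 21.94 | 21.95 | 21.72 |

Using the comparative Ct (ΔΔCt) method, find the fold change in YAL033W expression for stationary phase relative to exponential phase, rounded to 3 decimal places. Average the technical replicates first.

0.058

Mean Ct: YAL033W exponential phase 32.380; YAL033W stationary phase 37.230; TAF10 exponential phase 21.130; TAF10 stationary phase 21.870
ΔCt(exponential phase) = 32.380 − 21.130 = 11.250
ΔCt(stationary phase) = 37.230 − 21.870 = 15.360
ΔΔCt = 15.360 − 11.250 = 4.110
Fold change = 2^(−4.110) = 0.0579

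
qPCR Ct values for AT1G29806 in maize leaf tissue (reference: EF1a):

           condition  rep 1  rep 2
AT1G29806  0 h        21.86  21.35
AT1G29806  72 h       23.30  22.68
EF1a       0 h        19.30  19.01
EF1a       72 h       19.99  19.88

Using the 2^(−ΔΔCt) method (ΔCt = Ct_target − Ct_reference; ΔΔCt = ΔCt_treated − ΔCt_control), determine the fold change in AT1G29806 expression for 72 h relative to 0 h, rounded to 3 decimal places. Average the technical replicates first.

Mean Ct: AT1G29806 0 h 21.605; AT1G29806 72 h 22.990; EF1a 0 h 19.155; EF1a 72 h 19.935
ΔCt(0 h) = 21.605 − 19.155 = 2.450
ΔCt(72 h) = 22.990 − 19.935 = 3.055
ΔΔCt = 3.055 − 2.450 = 0.605
Fold change = 2^(−0.605) = 0.6575

0.657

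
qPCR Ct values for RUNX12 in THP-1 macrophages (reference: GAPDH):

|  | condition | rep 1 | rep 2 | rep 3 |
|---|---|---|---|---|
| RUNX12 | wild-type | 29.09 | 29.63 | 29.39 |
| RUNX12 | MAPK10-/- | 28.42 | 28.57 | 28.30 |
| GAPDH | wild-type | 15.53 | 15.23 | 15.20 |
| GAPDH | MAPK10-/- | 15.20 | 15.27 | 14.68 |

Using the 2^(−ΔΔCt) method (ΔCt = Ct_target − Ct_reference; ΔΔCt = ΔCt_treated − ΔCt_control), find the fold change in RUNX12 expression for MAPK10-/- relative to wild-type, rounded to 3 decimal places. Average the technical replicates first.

Mean Ct: RUNX12 wild-type 29.370; RUNX12 MAPK10-/- 28.430; GAPDH wild-type 15.320; GAPDH MAPK10-/- 15.050
ΔCt(wild-type) = 29.370 − 15.320 = 14.050
ΔCt(MAPK10-/-) = 28.430 − 15.050 = 13.380
ΔΔCt = 13.380 − 14.050 = -0.670
Fold change = 2^(−(-0.670)) = 2^0.670 = 1.5911

1.591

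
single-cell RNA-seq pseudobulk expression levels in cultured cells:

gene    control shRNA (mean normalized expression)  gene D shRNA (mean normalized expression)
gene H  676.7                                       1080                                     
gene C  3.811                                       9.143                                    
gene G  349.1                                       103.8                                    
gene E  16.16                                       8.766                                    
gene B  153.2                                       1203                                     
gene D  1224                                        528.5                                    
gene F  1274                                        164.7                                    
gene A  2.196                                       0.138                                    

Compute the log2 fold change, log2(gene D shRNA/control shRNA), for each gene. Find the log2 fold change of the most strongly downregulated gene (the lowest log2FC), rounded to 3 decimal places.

-3.992

log2(1080/676.7) = 0.674  (gene H)
log2(9.143/3.811) = 1.262  (gene C)
log2(103.8/349.1) = -1.750  (gene G)
log2(8.766/16.16) = -0.882  (gene E)
log2(1203/153.2) = 2.973  (gene B)
log2(528.5/1224) = -1.212  (gene D)
log2(164.7/1274) = -2.951  (gene F)
log2(0.138/2.196) = -3.992  (gene A)
gene A is most strongly downregulated.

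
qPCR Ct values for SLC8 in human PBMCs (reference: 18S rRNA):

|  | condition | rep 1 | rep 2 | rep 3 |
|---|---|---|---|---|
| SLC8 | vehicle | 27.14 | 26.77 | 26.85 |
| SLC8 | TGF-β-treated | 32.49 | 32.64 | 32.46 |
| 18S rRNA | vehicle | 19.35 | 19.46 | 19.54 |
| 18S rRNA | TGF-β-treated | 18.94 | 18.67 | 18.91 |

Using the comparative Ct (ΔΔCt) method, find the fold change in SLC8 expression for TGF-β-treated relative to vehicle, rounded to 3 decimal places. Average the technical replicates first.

Mean Ct: SLC8 vehicle 26.920; SLC8 TGF-β-treated 32.530; 18S rRNA vehicle 19.450; 18S rRNA TGF-β-treated 18.840
ΔCt(vehicle) = 26.920 − 19.450 = 7.470
ΔCt(TGF-β-treated) = 32.530 − 18.840 = 13.690
ΔΔCt = 13.690 − 7.470 = 6.220
Fold change = 2^(−6.220) = 0.0134

0.013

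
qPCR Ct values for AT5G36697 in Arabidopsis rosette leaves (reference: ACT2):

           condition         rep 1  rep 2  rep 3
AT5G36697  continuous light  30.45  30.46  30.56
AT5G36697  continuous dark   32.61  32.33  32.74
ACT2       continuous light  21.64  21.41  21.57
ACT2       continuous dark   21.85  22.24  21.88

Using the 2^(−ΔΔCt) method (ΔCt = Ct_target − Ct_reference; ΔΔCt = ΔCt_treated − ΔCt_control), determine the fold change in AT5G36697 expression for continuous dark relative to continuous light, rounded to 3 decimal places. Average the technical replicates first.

0.325

Mean Ct: AT5G36697 continuous light 30.490; AT5G36697 continuous dark 32.560; ACT2 continuous light 21.540; ACT2 continuous dark 21.990
ΔCt(continuous light) = 30.490 − 21.540 = 8.950
ΔCt(continuous dark) = 32.560 − 21.990 = 10.570
ΔΔCt = 10.570 − 8.950 = 1.620
Fold change = 2^(−1.620) = 0.3253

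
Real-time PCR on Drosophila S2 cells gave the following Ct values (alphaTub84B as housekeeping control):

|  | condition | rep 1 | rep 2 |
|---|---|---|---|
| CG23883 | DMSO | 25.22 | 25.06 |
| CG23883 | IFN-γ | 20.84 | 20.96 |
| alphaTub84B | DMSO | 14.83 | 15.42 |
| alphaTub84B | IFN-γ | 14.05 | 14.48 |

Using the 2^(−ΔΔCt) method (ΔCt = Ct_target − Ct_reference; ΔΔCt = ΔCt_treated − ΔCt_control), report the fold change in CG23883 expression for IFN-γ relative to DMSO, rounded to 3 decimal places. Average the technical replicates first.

Mean Ct: CG23883 DMSO 25.140; CG23883 IFN-γ 20.900; alphaTub84B DMSO 15.125; alphaTub84B IFN-γ 14.265
ΔCt(DMSO) = 25.140 − 15.125 = 10.015
ΔCt(IFN-γ) = 20.900 − 14.265 = 6.635
ΔΔCt = 6.635 − 10.015 = -3.380
Fold change = 2^(−(-3.380)) = 2^3.380 = 10.4107

10.411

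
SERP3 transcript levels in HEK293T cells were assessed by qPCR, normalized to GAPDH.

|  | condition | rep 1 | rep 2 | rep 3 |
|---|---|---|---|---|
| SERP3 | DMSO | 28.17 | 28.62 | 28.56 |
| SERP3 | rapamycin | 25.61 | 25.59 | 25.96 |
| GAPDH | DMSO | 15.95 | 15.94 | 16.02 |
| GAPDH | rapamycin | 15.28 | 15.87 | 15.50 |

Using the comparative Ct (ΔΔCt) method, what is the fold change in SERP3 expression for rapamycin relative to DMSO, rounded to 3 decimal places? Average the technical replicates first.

Mean Ct: SERP3 DMSO 28.450; SERP3 rapamycin 25.720; GAPDH DMSO 15.970; GAPDH rapamycin 15.550
ΔCt(DMSO) = 28.450 − 15.970 = 12.480
ΔCt(rapamycin) = 25.720 − 15.550 = 10.170
ΔΔCt = 10.170 − 12.480 = -2.310
Fold change = 2^(−(-2.310)) = 2^2.310 = 4.9588

4.959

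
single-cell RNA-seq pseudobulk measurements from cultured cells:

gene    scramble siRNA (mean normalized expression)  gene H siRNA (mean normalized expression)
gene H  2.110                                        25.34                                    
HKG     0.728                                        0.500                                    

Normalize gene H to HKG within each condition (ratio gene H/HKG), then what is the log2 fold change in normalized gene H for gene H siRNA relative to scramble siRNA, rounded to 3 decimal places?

gene H/HKG (scramble siRNA) = 2.110 / 0.728 = 2.8984
gene H/HKG (gene H siRNA) = 25.34 / 0.500 = 50.68
Fold change = 50.68 / 2.8984 = 17.4858
log2(17.4858) = 4.1281

4.128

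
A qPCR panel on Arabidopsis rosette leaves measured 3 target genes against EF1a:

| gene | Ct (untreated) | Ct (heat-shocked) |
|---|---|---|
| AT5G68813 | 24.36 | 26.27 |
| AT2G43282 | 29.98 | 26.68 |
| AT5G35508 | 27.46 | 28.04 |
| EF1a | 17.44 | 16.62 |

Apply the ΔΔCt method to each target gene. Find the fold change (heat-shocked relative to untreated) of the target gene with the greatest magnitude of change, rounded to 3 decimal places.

0.151

AT5G68813: ΔΔCt = (26.27−16.62) − (24.36−17.44) = 9.65 − 6.92 = 2.73; fold change = 2^-2.73 = 0.151
AT2G43282: ΔΔCt = (26.68−16.62) − (29.98−17.44) = 10.06 − 12.54 = -2.48; fold change = 2^2.48 = 5.579
AT5G35508: ΔΔCt = (28.04−16.62) − (27.46−17.44) = 11.42 − 10.02 = 1.40; fold change = 2^-1.40 = 0.379
AT5G68813 has the largest |ΔΔCt| = 2.73.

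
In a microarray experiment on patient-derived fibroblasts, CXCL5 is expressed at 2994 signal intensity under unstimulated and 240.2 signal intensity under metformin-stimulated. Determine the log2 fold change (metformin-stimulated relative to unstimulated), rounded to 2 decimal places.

-3.64

Fold change = 240.2 / 2994 = 0.0802
log2(0.0802) = -3.640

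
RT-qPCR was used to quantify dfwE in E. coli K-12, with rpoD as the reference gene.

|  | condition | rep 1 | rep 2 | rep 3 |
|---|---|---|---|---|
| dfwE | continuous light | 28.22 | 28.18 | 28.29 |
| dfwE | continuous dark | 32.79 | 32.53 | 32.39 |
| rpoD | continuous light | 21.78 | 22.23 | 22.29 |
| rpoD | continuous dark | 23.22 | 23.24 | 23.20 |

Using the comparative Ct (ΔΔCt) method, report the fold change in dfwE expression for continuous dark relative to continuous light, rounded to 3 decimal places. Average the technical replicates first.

0.107

Mean Ct: dfwE continuous light 28.230; dfwE continuous dark 32.570; rpoD continuous light 22.100; rpoD continuous dark 23.220
ΔCt(continuous light) = 28.230 − 22.100 = 6.130
ΔCt(continuous dark) = 32.570 − 23.220 = 9.350
ΔΔCt = 9.350 − 6.130 = 3.220
Fold change = 2^(−3.220) = 0.1073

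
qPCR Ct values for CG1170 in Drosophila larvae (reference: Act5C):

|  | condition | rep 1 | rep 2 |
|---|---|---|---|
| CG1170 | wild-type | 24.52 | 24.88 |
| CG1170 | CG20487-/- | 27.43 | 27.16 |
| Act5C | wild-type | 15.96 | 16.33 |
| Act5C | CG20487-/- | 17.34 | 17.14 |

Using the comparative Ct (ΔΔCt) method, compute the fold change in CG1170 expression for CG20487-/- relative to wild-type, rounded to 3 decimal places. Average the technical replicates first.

Mean Ct: CG1170 wild-type 24.700; CG1170 CG20487-/- 27.295; Act5C wild-type 16.145; Act5C CG20487-/- 17.240
ΔCt(wild-type) = 24.700 − 16.145 = 8.555
ΔCt(CG20487-/-) = 27.295 − 17.240 = 10.055
ΔΔCt = 10.055 − 8.555 = 1.500
Fold change = 2^(−1.500) = 0.3536

0.354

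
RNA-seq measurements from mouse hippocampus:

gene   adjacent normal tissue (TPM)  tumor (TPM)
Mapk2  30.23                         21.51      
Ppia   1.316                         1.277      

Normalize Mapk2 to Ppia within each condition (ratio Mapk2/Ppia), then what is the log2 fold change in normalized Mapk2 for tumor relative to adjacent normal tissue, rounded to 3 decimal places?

-0.448

Mapk2/Ppia (adjacent normal tissue) = 30.23 / 1.316 = 22.971
Mapk2/Ppia (tumor) = 21.51 / 1.277 = 16.844
Fold change = 16.844 / 22.971 = 0.7333
log2(0.7333) = -0.4476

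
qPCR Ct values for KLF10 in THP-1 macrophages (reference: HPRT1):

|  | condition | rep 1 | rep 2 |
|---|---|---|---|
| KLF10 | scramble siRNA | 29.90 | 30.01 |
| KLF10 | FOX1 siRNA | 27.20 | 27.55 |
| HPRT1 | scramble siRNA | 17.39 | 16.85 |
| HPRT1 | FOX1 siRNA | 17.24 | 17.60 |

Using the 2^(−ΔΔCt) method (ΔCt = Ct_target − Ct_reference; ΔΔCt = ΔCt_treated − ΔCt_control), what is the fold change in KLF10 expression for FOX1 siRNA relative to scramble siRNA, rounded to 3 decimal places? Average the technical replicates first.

7.362

Mean Ct: KLF10 scramble siRNA 29.955; KLF10 FOX1 siRNA 27.375; HPRT1 scramble siRNA 17.120; HPRT1 FOX1 siRNA 17.420
ΔCt(scramble siRNA) = 29.955 − 17.120 = 12.835
ΔCt(FOX1 siRNA) = 27.375 − 17.420 = 9.955
ΔΔCt = 9.955 − 12.835 = -2.880
Fold change = 2^(−(-2.880)) = 2^2.880 = 7.3615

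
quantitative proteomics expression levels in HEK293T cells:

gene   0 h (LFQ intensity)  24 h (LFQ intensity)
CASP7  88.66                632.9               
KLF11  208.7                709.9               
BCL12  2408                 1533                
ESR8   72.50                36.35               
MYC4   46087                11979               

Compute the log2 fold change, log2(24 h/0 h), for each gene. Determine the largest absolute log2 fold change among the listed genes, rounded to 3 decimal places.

2.836

log2(632.9/88.66) = 2.836  (CASP7)
log2(709.9/208.7) = 1.766  (KLF11)
log2(1533/2408) = -0.651  (BCL12)
log2(36.35/72.50) = -0.996  (ESR8)
log2(11979/46087) = -1.944  (MYC4)
The largest magnitude belongs to CASP7.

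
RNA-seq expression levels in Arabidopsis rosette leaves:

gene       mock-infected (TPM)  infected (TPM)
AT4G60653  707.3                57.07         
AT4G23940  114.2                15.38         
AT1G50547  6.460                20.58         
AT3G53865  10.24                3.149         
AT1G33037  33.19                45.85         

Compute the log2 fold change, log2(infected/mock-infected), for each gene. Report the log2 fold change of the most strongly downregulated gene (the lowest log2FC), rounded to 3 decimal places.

log2(57.07/707.3) = -3.632  (AT4G60653)
log2(15.38/114.2) = -2.892  (AT4G23940)
log2(20.58/6.460) = 1.672  (AT1G50547)
log2(3.149/10.24) = -1.701  (AT3G53865)
log2(45.85/33.19) = 0.466  (AT1G33037)
AT4G60653 is most strongly downregulated.

-3.632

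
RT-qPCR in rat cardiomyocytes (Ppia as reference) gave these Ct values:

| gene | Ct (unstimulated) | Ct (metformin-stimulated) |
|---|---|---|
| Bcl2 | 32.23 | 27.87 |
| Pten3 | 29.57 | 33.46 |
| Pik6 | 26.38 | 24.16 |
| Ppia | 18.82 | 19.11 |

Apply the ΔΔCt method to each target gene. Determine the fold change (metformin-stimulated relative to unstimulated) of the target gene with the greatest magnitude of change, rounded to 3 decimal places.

Bcl2: ΔΔCt = (27.87−19.11) − (32.23−18.82) = 8.76 − 13.41 = -4.65; fold change = 2^4.65 = 25.107
Pten3: ΔΔCt = (33.46−19.11) − (29.57−18.82) = 14.35 − 10.75 = 3.60; fold change = 2^-3.60 = 0.082
Pik6: ΔΔCt = (24.16−19.11) − (26.38−18.82) = 5.05 − 7.56 = -2.51; fold change = 2^2.51 = 5.696
Bcl2 has the largest |ΔΔCt| = 4.65.

25.107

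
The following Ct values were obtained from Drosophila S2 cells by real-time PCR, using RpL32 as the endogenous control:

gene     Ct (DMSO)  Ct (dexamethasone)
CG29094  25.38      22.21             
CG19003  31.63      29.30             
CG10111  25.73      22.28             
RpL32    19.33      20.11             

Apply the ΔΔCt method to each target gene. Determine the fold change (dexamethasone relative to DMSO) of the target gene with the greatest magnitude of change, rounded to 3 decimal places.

18.765

CG29094: ΔΔCt = (22.21−20.11) − (25.38−19.33) = 2.10 − 6.05 = -3.95; fold change = 2^3.95 = 15.455
CG19003: ΔΔCt = (29.30−20.11) − (31.63−19.33) = 9.19 − 12.30 = -3.11; fold change = 2^3.11 = 8.634
CG10111: ΔΔCt = (22.28−20.11) − (25.73−19.33) = 2.17 − 6.40 = -4.23; fold change = 2^4.23 = 18.765
CG10111 has the largest |ΔΔCt| = 4.23.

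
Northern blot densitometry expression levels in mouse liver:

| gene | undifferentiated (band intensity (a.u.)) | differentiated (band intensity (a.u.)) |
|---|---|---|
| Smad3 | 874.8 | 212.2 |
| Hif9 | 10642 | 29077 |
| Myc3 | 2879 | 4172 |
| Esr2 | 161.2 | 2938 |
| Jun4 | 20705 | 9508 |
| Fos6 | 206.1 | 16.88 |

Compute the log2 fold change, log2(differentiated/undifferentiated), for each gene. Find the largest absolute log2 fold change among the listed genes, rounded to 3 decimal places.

4.188

log2(212.2/874.8) = -2.044  (Smad3)
log2(29077/10642) = 1.450  (Hif9)
log2(4172/2879) = 0.535  (Myc3)
log2(2938/161.2) = 4.188  (Esr2)
log2(9508/20705) = -1.123  (Jun4)
log2(16.88/206.1) = -3.610  (Fos6)
The largest magnitude belongs to Esr2.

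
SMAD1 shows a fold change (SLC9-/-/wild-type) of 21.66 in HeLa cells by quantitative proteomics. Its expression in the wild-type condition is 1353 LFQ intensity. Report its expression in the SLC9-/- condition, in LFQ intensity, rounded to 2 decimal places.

SLC9-/- expression = 1353 × 21.66 = 29305.98

29305.98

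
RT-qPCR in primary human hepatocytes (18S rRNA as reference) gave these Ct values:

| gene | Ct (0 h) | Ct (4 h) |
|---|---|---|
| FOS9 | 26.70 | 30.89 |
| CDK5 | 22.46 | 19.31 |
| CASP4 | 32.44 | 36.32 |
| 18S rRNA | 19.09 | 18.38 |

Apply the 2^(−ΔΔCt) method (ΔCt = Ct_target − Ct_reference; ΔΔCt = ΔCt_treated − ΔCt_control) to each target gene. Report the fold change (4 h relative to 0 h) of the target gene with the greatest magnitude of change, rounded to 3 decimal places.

FOS9: ΔΔCt = (30.89−18.38) − (26.70−19.09) = 12.51 − 7.61 = 4.90; fold change = 2^-4.90 = 0.033
CDK5: ΔΔCt = (19.31−18.38) − (22.46−19.09) = 0.93 − 3.37 = -2.44; fold change = 2^2.44 = 5.426
CASP4: ΔΔCt = (36.32−18.38) − (32.44−19.09) = 17.94 − 13.35 = 4.59; fold change = 2^-4.59 = 0.042
FOS9 has the largest |ΔΔCt| = 4.90.

0.033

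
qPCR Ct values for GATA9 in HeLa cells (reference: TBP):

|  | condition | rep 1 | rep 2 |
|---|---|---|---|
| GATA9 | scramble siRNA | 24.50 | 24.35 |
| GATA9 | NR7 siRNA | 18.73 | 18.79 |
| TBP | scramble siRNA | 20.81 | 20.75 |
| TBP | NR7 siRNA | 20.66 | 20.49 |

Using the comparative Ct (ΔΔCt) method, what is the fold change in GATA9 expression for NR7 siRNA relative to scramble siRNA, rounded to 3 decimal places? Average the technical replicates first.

Mean Ct: GATA9 scramble siRNA 24.425; GATA9 NR7 siRNA 18.760; TBP scramble siRNA 20.780; TBP NR7 siRNA 20.575
ΔCt(scramble siRNA) = 24.425 − 20.780 = 3.645
ΔCt(NR7 siRNA) = 18.760 − 20.575 = -1.815
ΔΔCt = -1.815 − 3.645 = -5.460
Fold change = 2^(−(-5.460)) = 2^5.460 = 44.0173

44.017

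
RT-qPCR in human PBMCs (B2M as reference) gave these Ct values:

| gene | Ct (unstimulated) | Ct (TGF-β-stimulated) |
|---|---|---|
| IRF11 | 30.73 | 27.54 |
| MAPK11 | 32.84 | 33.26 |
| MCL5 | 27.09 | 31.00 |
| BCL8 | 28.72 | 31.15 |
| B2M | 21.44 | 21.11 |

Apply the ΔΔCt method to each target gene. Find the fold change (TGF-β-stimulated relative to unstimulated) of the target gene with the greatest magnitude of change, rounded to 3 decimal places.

0.053

IRF11: ΔΔCt = (27.54−21.11) − (30.73−21.44) = 6.43 − 9.29 = -2.86; fold change = 2^2.86 = 7.260
MAPK11: ΔΔCt = (33.26−21.11) − (32.84−21.44) = 12.15 − 11.40 = 0.75; fold change = 2^-0.75 = 0.595
MCL5: ΔΔCt = (31.00−21.11) − (27.09−21.44) = 9.89 − 5.65 = 4.24; fold change = 2^-4.24 = 0.053
BCL8: ΔΔCt = (31.15−21.11) − (28.72−21.44) = 10.04 − 7.28 = 2.76; fold change = 2^-2.76 = 0.148
MCL5 has the largest |ΔΔCt| = 4.24.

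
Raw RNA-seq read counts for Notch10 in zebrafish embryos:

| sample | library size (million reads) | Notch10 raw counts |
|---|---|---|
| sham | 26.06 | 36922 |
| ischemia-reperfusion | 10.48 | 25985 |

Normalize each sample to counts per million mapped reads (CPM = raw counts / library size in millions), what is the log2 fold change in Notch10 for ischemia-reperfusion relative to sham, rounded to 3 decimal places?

CPM(sham) = 36922 / 26.06 = 1416.8074
CPM(ischemia-reperfusion) = 25985 / 10.48 = 2479.4847
Fold change = 2479.4847 / 1416.8074 = 1.75005
log2(1.75005) = 0.8074

0.807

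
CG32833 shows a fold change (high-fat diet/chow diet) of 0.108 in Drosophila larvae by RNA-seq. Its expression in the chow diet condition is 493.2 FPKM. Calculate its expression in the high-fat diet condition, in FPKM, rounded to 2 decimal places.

high-fat diet expression = 493.2 × 0.108 = 53.27

53.27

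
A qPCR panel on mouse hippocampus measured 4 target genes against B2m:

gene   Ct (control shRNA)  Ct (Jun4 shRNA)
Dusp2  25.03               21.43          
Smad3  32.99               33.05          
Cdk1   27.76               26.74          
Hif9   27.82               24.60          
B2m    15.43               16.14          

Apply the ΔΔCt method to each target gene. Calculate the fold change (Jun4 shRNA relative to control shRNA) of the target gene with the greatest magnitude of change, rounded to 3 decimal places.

Dusp2: ΔΔCt = (21.43−16.14) − (25.03−15.43) = 5.29 − 9.60 = -4.31; fold change = 2^4.31 = 19.835
Smad3: ΔΔCt = (33.05−16.14) − (32.99−15.43) = 16.91 − 17.56 = -0.65; fold change = 2^0.65 = 1.569
Cdk1: ΔΔCt = (26.74−16.14) − (27.76−15.43) = 10.60 − 12.33 = -1.73; fold change = 2^1.73 = 3.317
Hif9: ΔΔCt = (24.60−16.14) − (27.82−15.43) = 8.46 − 12.39 = -3.93; fold change = 2^3.93 = 15.242
Dusp2 has the largest |ΔΔCt| = 4.31.

19.835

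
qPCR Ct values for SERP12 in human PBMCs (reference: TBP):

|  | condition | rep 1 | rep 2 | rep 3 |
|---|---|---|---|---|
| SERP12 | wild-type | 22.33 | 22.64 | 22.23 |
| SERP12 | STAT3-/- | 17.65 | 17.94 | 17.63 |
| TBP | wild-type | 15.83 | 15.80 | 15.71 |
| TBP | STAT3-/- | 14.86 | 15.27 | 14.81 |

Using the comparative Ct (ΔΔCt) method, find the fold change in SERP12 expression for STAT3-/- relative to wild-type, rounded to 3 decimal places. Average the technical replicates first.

14.520

Mean Ct: SERP12 wild-type 22.400; SERP12 STAT3-/- 17.740; TBP wild-type 15.780; TBP STAT3-/- 14.980
ΔCt(wild-type) = 22.400 − 15.780 = 6.620
ΔCt(STAT3-/-) = 17.740 − 14.980 = 2.760
ΔΔCt = 2.760 − 6.620 = -3.860
Fold change = 2^(−(-3.860)) = 2^3.860 = 14.5203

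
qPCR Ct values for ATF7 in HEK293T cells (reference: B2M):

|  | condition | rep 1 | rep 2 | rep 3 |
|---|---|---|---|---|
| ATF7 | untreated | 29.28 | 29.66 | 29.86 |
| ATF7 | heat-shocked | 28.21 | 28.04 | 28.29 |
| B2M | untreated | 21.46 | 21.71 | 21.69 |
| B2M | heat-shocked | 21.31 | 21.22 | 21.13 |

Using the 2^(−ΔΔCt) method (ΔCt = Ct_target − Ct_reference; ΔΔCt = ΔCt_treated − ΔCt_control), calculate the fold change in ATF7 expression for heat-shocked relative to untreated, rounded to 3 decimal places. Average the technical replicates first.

2.028

Mean Ct: ATF7 untreated 29.600; ATF7 heat-shocked 28.180; B2M untreated 21.620; B2M heat-shocked 21.220
ΔCt(untreated) = 29.600 − 21.620 = 7.980
ΔCt(heat-shocked) = 28.180 − 21.220 = 6.960
ΔΔCt = 6.960 − 7.980 = -1.020
Fold change = 2^(−(-1.020)) = 2^1.020 = 2.0279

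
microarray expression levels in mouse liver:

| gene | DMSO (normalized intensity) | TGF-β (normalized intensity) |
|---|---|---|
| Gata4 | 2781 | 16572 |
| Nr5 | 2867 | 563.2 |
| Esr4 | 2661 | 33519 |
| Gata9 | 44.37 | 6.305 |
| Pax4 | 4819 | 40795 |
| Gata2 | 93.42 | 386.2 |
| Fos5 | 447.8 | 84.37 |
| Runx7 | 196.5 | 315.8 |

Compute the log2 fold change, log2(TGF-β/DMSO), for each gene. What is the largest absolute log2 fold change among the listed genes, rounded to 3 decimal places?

log2(16572/2781) = 2.575  (Gata4)
log2(563.2/2867) = -2.348  (Nr5)
log2(33519/2661) = 3.655  (Esr4)
log2(6.305/44.37) = -2.815  (Gata9)
log2(40795/4819) = 3.082  (Pax4)
log2(386.2/93.42) = 2.048  (Gata2)
log2(84.37/447.8) = -2.408  (Fos5)
log2(315.8/196.5) = 0.684  (Runx7)
The largest magnitude belongs to Esr4.

3.655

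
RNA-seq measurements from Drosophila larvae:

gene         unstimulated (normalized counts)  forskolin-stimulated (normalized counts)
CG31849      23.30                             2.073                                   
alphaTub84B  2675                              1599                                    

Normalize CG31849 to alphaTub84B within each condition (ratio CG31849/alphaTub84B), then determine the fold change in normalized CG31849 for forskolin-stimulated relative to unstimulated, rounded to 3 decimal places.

CG31849/alphaTub84B (unstimulated) = 23.30 / 2675 = 0.0087103
CG31849/alphaTub84B (forskolin-stimulated) = 2.073 / 1599 = 0.0012964
Fold change = 0.0012964 / 0.0087103 = 0.1488

0.149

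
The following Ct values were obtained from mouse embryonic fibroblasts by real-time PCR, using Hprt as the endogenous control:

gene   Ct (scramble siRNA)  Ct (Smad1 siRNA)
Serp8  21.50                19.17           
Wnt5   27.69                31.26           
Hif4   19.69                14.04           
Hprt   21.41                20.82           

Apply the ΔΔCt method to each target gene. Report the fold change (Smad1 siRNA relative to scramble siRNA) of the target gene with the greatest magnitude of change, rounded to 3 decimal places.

Serp8: ΔΔCt = (19.17−20.82) − (21.50−21.41) = -1.65 − 0.09 = -1.74; fold change = 2^1.74 = 3.340
Wnt5: ΔΔCt = (31.26−20.82) − (27.69−21.41) = 10.44 − 6.28 = 4.16; fold change = 2^-4.16 = 0.056
Hif4: ΔΔCt = (14.04−20.82) − (19.69−21.41) = -6.78 − (-1.72) = -5.06; fold change = 2^5.06 = 33.359
Hif4 has the largest |ΔΔCt| = 5.06.

33.359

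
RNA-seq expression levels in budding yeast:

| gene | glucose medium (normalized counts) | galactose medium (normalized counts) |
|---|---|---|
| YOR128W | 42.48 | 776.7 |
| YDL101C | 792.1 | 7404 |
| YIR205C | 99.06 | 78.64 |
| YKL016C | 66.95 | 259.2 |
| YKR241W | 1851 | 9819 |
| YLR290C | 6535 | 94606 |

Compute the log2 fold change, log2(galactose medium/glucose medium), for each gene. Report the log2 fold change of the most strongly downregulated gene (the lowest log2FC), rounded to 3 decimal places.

-0.333

log2(776.7/42.48) = 4.193  (YOR128W)
log2(7404/792.1) = 3.225  (YDL101C)
log2(78.64/99.06) = -0.333  (YIR205C)
log2(259.2/66.95) = 1.953  (YKL016C)
log2(9819/1851) = 2.407  (YKR241W)
log2(94606/6535) = 3.856  (YLR290C)
YIR205C is most strongly downregulated.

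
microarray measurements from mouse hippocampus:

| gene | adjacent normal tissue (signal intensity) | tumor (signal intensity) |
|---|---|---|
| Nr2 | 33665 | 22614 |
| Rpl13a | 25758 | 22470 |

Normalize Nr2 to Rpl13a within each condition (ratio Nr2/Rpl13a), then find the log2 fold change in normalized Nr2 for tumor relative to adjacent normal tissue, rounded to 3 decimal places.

-0.377

Nr2/Rpl13a (adjacent normal tissue) = 33665 / 25758 = 1.307
Nr2/Rpl13a (tumor) = 22614 / 22470 = 1.0064
Fold change = 1.0064 / 1.307 = 0.7700
log2(0.7700) = -0.3770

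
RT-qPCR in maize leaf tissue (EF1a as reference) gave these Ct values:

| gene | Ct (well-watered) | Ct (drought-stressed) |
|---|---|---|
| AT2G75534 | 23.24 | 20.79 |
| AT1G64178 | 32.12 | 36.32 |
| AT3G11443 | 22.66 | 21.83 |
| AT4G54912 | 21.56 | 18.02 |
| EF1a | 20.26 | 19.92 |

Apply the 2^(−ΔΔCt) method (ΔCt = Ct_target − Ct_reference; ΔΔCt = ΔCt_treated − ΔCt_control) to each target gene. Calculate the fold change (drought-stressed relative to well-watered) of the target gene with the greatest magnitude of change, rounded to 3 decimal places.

AT2G75534: ΔΔCt = (20.79−19.92) − (23.24−20.26) = 0.87 − 2.98 = -2.11; fold change = 2^2.11 = 4.317
AT1G64178: ΔΔCt = (36.32−19.92) − (32.12−20.26) = 16.40 − 11.86 = 4.54; fold change = 2^-4.54 = 0.043
AT3G11443: ΔΔCt = (21.83−19.92) − (22.66−20.26) = 1.91 − 2.40 = -0.49; fold change = 2^0.49 = 1.404
AT4G54912: ΔΔCt = (18.02−19.92) − (21.56−20.26) = -1.90 − 1.30 = -3.20; fold change = 2^3.20 = 9.190
AT1G64178 has the largest |ΔΔCt| = 4.54.

0.043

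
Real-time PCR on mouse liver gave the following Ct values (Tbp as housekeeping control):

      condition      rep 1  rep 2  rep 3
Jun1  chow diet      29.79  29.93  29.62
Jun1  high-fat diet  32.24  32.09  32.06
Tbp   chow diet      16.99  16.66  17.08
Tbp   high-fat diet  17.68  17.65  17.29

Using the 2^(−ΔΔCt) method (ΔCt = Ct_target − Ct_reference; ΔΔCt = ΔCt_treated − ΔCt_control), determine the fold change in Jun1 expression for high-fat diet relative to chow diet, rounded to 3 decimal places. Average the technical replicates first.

Mean Ct: Jun1 chow diet 29.780; Jun1 high-fat diet 32.130; Tbp chow diet 16.910; Tbp high-fat diet 17.540
ΔCt(chow diet) = 29.780 − 16.910 = 12.870
ΔCt(high-fat diet) = 32.130 − 17.540 = 14.590
ΔΔCt = 14.590 − 12.870 = 1.720
Fold change = 2^(−1.720) = 0.3035

0.304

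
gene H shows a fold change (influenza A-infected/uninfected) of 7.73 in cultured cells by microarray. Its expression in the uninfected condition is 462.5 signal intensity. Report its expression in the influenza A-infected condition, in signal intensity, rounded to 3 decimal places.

3575.125

influenza A-infected expression = 462.5 × 7.73 = 3575.125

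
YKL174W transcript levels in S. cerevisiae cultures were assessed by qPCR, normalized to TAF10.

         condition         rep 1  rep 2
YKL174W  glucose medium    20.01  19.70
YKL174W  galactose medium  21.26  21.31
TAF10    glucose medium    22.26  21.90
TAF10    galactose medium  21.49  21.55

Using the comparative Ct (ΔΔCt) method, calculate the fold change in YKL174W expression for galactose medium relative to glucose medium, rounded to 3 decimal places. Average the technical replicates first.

Mean Ct: YKL174W glucose medium 19.855; YKL174W galactose medium 21.285; TAF10 glucose medium 22.080; TAF10 galactose medium 21.520
ΔCt(glucose medium) = 19.855 − 22.080 = -2.225
ΔCt(galactose medium) = 21.285 − 21.520 = -0.235
ΔΔCt = -0.235 − (-2.225) = 1.990
Fold change = 2^(−1.990) = 0.2517

0.252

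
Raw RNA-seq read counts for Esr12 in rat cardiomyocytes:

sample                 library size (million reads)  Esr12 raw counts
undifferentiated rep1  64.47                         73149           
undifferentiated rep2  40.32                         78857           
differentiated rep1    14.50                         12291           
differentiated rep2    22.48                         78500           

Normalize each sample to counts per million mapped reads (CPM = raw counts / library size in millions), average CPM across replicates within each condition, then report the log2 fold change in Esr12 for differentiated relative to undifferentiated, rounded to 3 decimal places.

CPM(undifferentiated rep1) = 73149 / 64.47 = 1134.6208
CPM(undifferentiated rep2) = 78857 / 40.32 = 1955.7788
CPM(differentiated rep1) = 12291 / 14.50 = 847.6552
CPM(differentiated rep2) = 78500 / 22.48 = 3491.9929
mean CPM(undifferentiated) = 1545.1998; mean CPM(differentiated) = 2169.8240
Fold change = 2169.8240 / 1545.1998 = 1.40424
log2(1.40424) = 0.4898

0.490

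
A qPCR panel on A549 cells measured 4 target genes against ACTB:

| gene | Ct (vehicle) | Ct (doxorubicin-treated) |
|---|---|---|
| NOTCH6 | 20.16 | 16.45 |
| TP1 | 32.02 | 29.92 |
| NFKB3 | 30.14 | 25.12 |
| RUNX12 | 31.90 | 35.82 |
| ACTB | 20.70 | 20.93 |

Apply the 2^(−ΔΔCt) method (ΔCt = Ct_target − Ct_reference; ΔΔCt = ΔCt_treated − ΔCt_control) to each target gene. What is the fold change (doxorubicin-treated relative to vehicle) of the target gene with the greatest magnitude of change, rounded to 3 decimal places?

38.055

NOTCH6: ΔΔCt = (16.45−20.93) − (20.16−20.70) = -4.48 − (-0.54) = -3.94; fold change = 2^3.94 = 15.348
TP1: ΔΔCt = (29.92−20.93) − (32.02−20.70) = 8.99 − 11.32 = -2.33; fold change = 2^2.33 = 5.028
NFKB3: ΔΔCt = (25.12−20.93) − (30.14−20.70) = 4.19 − 9.44 = -5.25; fold change = 2^5.25 = 38.055
RUNX12: ΔΔCt = (35.82−20.93) − (31.90−20.70) = 14.89 − 11.20 = 3.69; fold change = 2^-3.69 = 0.077
NFKB3 has the largest |ΔΔCt| = 5.25.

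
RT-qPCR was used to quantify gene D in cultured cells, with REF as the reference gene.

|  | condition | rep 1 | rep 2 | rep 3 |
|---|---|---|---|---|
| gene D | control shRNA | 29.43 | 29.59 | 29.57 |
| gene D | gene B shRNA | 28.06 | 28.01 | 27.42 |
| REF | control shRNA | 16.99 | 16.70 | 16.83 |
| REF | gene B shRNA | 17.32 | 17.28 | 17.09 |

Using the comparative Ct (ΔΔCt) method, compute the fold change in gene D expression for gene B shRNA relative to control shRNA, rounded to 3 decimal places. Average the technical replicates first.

Mean Ct: gene D control shRNA 29.530; gene D gene B shRNA 27.830; REF control shRNA 16.840; REF gene B shRNA 17.230
ΔCt(control shRNA) = 29.530 − 16.840 = 12.690
ΔCt(gene B shRNA) = 27.830 − 17.230 = 10.600
ΔΔCt = 10.600 − 12.690 = -2.090
Fold change = 2^(−(-2.090)) = 2^2.090 = 4.2575

4.257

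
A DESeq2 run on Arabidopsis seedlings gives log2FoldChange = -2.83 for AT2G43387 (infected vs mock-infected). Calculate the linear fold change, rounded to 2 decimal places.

Fold change = 2^(-2.83) = 0.141

0.14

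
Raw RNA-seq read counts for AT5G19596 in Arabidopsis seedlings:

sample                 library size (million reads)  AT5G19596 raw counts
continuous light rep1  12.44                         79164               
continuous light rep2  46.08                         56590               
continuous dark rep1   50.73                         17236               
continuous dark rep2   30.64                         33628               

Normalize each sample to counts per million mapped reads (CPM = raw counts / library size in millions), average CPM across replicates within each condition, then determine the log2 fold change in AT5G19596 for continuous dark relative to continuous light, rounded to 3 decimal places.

-2.401

CPM(continuous light rep1) = 79164 / 12.44 = 6363.6656
CPM(continuous light rep2) = 56590 / 46.08 = 1228.0816
CPM(continuous dark rep1) = 17236 / 50.73 = 339.7595
CPM(continuous dark rep2) = 33628 / 30.64 = 1097.5196
mean CPM(continuous light) = 3795.8736; mean CPM(continuous dark) = 718.6395
Fold change = 718.6395 / 3795.8736 = 0.18932
log2(0.18932) = -2.4011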